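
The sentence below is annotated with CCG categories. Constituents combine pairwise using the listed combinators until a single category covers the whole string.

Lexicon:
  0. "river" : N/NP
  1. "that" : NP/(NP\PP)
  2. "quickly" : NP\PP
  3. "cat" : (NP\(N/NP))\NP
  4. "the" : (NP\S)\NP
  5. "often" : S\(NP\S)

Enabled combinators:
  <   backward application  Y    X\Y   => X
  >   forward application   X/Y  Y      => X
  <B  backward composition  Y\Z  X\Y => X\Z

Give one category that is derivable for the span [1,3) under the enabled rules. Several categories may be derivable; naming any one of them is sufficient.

[0,6] S   <
  [0,4] NP   <
    [0,1] "river" : N/NP
    [1,4] NP\(N/NP)   <
      [1,3] NP   >
        [1,2] "that" : NP/(NP\PP)
        [2,3] "quickly" : NP\PP
      [3,4] "cat" : (NP\(N/NP))\NP
  [4,6] S\NP   <B
    [4,5] "the" : (NP\S)\NP
    [5,6] "often" : S\(NP\S)

NP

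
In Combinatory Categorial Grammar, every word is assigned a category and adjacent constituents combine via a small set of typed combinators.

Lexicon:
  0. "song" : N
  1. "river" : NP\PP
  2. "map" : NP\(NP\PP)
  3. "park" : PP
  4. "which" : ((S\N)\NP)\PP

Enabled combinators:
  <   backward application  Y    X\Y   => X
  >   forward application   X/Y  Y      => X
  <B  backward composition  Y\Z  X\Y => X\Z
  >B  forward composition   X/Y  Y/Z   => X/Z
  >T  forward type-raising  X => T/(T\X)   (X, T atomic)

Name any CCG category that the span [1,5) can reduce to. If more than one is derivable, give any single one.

S\N

[0,5] S   >
  [0,1] S/(S\N)   >T
    [0,1] "song" : N
  [1,5] S\N   <
    [1,3] NP   <
      [1,2] "river" : NP\PP
      [2,3] "map" : NP\(NP\PP)
    [3,5] (S\N)\NP   <
      [3,4] "park" : PP
      [4,5] "which" : ((S\N)\NP)\PP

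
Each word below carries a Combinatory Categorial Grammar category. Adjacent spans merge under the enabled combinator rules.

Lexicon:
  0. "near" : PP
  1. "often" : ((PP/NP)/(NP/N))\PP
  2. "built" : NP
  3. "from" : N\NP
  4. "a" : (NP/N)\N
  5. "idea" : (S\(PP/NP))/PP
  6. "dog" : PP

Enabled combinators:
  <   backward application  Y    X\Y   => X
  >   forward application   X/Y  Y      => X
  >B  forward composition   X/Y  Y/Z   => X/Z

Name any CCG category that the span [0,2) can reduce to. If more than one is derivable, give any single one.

(PP/NP)/(NP/N)

[0,7] S   <
  [0,5] PP/NP   >
    [0,2] (PP/NP)/(NP/N)   <
      [0,1] "near" : PP
      [1,2] "often" : ((PP/NP)/(NP/N))\PP
    [2,5] NP/N   <
      [2,4] N   <
        [2,3] "built" : NP
        [3,4] "from" : N\NP
      [4,5] "a" : (NP/N)\N
  [5,7] S\(PP/NP)   >
    [5,6] "idea" : (S\(PP/NP))/PP
    [6,7] "dog" : PP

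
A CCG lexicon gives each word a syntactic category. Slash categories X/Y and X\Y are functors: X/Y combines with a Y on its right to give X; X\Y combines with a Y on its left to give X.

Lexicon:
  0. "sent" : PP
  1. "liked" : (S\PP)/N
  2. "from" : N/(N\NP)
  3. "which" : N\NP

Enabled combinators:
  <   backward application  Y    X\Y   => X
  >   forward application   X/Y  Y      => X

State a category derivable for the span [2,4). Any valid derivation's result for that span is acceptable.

N

[0,4] S   <
  [0,1] "sent" : PP
  [1,4] S\PP   >
    [1,2] "liked" : (S\PP)/N
    [2,4] N   >
      [2,3] "from" : N/(N\NP)
      [3,4] "which" : N\NP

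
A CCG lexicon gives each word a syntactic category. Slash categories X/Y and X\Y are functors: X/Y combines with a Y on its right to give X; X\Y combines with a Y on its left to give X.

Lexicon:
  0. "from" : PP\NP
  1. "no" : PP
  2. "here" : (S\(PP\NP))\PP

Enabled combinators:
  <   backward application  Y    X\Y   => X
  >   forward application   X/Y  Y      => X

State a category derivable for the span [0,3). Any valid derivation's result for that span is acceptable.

S

[0,3] S   <
  [0,1] "from" : PP\NP
  [1,3] S\(PP\NP)   <
    [1,2] "no" : PP
    [2,3] "here" : (S\(PP\NP))\PP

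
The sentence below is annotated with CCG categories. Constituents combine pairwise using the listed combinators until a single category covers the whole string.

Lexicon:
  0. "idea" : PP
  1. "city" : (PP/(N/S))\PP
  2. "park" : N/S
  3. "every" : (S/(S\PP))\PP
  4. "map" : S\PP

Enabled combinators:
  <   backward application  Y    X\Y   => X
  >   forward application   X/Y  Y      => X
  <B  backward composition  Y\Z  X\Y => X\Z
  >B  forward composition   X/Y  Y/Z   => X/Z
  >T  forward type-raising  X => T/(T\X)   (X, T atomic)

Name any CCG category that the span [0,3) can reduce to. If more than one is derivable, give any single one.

PP

[0,5] S   >
  [0,4] S/(S\PP)   <
    [0,3] PP   >
      [0,2] PP/(N/S)   <
        [0,1] "idea" : PP
        [1,2] "city" : (PP/(N/S))\PP
      [2,3] "park" : N/S
    [3,4] "every" : (S/(S\PP))\PP
  [4,5] "map" : S\PP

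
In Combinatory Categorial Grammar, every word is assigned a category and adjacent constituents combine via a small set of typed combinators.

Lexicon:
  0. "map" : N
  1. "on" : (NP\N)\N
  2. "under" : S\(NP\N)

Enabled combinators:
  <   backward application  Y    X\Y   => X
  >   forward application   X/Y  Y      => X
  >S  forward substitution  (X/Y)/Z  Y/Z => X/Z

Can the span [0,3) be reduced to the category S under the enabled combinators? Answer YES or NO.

[0,3] S   <
  [0,2] NP\N   <
    [0,1] "map" : N
    [1,2] "on" : (NP\N)\N
  [2,3] "under" : S\(NP\N)

YES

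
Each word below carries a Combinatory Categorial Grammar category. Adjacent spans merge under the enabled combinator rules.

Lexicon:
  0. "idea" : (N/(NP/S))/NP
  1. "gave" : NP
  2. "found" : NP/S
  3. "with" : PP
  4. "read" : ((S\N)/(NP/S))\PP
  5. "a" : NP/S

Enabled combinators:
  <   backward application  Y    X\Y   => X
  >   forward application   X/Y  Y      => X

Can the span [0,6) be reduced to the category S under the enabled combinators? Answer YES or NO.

YES

[0,6] S   <
  [0,3] N   >
    [0,2] N/(NP/S)   >
      [0,1] "idea" : (N/(NP/S))/NP
      [1,2] "gave" : NP
    [2,3] "found" : NP/S
  [3,6] S\N   >
    [3,5] (S\N)/(NP/S)   <
      [3,4] "with" : PP
      [4,5] "read" : ((S\N)/(NP/S))\PP
    [5,6] "a" : NP/S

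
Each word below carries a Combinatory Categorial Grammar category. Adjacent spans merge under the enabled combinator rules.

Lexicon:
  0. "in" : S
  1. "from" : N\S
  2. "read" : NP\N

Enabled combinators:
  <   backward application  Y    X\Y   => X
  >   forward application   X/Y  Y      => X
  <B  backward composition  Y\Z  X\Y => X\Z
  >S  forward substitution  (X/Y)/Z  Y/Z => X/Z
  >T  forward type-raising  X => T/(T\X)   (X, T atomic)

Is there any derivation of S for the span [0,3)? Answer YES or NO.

NO

S N\S NP\N
CKY chart[0,3] = {N/(N\NP), NP, NP/(NP\NP), PP/(PP\NP), S/(S\NP)}; S ∉ chart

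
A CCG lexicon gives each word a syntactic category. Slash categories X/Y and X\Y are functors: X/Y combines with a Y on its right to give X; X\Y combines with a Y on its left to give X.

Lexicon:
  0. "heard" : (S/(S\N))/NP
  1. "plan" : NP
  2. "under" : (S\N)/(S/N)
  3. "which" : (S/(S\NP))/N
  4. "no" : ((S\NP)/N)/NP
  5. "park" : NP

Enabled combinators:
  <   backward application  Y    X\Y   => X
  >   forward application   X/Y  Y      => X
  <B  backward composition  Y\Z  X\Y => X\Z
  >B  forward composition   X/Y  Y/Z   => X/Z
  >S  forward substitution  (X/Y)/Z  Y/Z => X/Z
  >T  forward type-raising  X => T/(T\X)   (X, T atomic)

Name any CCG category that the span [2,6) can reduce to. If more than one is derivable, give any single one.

[0,6] S   >
  [0,2] S/(S\N)   >
    [0,1] "heard" : (S/(S\N))/NP
    [1,2] "plan" : NP
  [2,6] S\N   >
    [2,3] "under" : (S\N)/(S/N)
    [3,6] S/N   >S
      [3,4] "which" : (S/(S\NP))/N
      [4,6] (S\NP)/N   >
        [4,5] "no" : ((S\NP)/N)/NP
        [5,6] "park" : NP

S\N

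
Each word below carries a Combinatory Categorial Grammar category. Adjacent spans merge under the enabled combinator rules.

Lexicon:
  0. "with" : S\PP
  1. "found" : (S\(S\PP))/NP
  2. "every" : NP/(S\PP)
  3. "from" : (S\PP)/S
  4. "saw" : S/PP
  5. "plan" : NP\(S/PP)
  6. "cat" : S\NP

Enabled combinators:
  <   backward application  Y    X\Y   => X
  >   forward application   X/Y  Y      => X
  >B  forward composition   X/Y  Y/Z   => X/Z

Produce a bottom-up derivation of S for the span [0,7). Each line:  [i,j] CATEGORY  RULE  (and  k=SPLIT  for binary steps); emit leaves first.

[0,1] S\PP  lex  "with"
[1,2] (S\(S\PP))/NP  lex  "found"
[2,3] NP/(S\PP)  lex  "every"
[3,4] (S\PP)/S  lex  "from"
[2,4] NP/S  >B  k=3
[4,5] S/PP  lex  "saw"
[5,6] NP\(S/PP)  lex  "plan"
[4,6] NP  <  k=5
[6,7] S\NP  lex  "cat"
[4,7] S  <  k=6
[2,7] NP  >  k=4
[1,7] S\(S\PP)  >  k=2
[0,7] S  <  k=1

[0,7] S   <
  [0,1] "with" : S\PP
  [1,7] S\(S\PP)   >
    [1,2] "found" : (S\(S\PP))/NP
    [2,7] NP   >
      [2,4] NP/S   >B
        [2,3] "every" : NP/(S\PP)
        [3,4] "from" : (S\PP)/S
      [4,7] S   <
        [4,6] NP   <
          [4,5] "saw" : S/PP
          [5,6] "plan" : NP\(S/PP)
        [6,7] "cat" : S\NP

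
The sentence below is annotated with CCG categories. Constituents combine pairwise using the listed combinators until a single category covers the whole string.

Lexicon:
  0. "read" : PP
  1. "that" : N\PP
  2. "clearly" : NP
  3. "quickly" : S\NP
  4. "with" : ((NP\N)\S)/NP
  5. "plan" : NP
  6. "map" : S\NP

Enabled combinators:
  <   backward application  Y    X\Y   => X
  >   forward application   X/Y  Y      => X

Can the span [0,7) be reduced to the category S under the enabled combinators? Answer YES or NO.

YES

[0,7] S   <
  [0,6] NP   <
    [0,2] N   <
      [0,1] "read" : PP
      [1,2] "that" : N\PP
    [2,6] NP\N   <
      [2,4] S   <
        [2,3] "clearly" : NP
        [3,4] "quickly" : S\NP
      [4,6] (NP\N)\S   >
        [4,5] "with" : ((NP\N)\S)/NP
        [5,6] "plan" : NP
  [6,7] "map" : S\NP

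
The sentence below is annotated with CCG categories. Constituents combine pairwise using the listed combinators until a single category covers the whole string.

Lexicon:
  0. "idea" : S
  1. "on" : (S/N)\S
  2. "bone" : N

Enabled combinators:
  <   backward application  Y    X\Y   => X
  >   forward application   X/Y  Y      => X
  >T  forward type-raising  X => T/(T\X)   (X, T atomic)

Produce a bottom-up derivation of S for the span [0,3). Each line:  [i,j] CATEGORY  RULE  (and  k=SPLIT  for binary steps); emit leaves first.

[0,3] S   >
  [0,2] S/N   <
    [0,1] "idea" : S
    [1,2] "on" : (S/N)\S
  [2,3] "bone" : N

[0,1] S  lex  "idea"
[1,2] (S/N)\S  lex  "on"
[0,2] S/N  <  k=1
[2,3] N  lex  "bone"
[0,3] S  >  k=2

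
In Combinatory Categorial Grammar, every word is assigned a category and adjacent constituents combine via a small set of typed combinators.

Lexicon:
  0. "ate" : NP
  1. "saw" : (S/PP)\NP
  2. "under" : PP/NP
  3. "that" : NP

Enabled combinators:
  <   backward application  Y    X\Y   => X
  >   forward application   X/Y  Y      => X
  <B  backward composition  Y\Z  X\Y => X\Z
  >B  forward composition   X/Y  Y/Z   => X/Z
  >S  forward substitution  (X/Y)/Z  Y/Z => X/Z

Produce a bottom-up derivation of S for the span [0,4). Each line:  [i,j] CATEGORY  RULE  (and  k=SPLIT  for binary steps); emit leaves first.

[0,1] NP  lex  "ate"
[1,2] (S/PP)\NP  lex  "saw"
[0,2] S/PP  <  k=1
[2,3] PP/NP  lex  "under"
[3,4] NP  lex  "that"
[2,4] PP  >  k=3
[0,4] S  >  k=2

[0,4] S   >
  [0,2] S/PP   <
    [0,1] "ate" : NP
    [1,2] "saw" : (S/PP)\NP
  [2,4] PP   >
    [2,3] "under" : PP/NP
    [3,4] "that" : NP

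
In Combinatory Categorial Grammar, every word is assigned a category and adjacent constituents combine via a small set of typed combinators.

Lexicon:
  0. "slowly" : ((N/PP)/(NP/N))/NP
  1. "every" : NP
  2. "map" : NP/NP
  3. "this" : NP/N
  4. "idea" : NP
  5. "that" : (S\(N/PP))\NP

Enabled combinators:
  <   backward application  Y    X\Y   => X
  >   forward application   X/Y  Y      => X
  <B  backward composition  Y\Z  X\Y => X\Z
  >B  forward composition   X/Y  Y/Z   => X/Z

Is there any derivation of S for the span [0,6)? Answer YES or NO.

YES

[0,6] S   <
  [0,4] N/PP   >
    [0,2] (N/PP)/(NP/N)   >
      [0,1] "slowly" : ((N/PP)/(NP/N))/NP
      [1,2] "every" : NP
    [2,4] NP/N   >B
      [2,3] "map" : NP/NP
      [3,4] "this" : NP/N
  [4,6] S\(N/PP)   <
    [4,5] "idea" : NP
    [5,6] "that" : (S\(N/PP))\NP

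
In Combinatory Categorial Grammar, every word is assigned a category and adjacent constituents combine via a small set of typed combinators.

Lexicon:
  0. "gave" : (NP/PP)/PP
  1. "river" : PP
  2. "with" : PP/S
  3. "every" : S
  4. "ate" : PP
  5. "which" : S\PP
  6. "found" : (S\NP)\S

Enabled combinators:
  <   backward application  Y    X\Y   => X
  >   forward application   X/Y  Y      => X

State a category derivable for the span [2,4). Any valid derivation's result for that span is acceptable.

PP

[0,7] S   <
  [0,4] NP   >
    [0,2] NP/PP   >
      [0,1] "gave" : (NP/PP)/PP
      [1,2] "river" : PP
    [2,4] PP   >
      [2,3] "with" : PP/S
      [3,4] "every" : S
  [4,7] S\NP   <
    [4,6] S   <
      [4,5] "ate" : PP
      [5,6] "which" : S\PP
    [6,7] "found" : (S\NP)\S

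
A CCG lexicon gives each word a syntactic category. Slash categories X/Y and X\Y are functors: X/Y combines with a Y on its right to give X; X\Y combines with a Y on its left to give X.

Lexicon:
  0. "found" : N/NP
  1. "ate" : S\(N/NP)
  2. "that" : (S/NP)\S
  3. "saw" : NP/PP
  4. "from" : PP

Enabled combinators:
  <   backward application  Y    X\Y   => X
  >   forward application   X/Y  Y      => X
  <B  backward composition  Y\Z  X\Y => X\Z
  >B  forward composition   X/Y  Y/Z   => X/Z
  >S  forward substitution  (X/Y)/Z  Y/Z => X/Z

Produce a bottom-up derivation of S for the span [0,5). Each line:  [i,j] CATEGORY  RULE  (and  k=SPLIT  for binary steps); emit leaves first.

[0,5] S   >
  [0,3] S/NP   <
    [0,2] S   <
      [0,1] "found" : N/NP
      [1,2] "ate" : S\(N/NP)
    [2,3] "that" : (S/NP)\S
  [3,5] NP   >
    [3,4] "saw" : NP/PP
    [4,5] "from" : PP

[0,1] N/NP  lex  "found"
[1,2] S\(N/NP)  lex  "ate"
[0,2] S  <  k=1
[2,3] (S/NP)\S  lex  "that"
[0,3] S/NP  <  k=2
[3,4] NP/PP  lex  "saw"
[4,5] PP  lex  "from"
[3,5] NP  >  k=4
[0,5] S  >  k=3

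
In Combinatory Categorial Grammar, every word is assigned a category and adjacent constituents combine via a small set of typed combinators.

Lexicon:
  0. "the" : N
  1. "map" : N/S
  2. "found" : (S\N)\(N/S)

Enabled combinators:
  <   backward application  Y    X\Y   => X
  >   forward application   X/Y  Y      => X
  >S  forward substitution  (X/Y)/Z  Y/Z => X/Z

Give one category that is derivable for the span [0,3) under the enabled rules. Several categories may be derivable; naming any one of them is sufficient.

S

[0,3] S   <
  [0,1] "the" : N
  [1,3] S\N   <
    [1,2] "map" : N/S
    [2,3] "found" : (S\N)\(N/S)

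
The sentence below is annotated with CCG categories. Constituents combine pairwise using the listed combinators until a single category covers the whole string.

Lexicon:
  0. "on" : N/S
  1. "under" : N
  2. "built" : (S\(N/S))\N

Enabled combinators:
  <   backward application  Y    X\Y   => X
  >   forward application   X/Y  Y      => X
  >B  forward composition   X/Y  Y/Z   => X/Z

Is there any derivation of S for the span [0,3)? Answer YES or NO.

YES

[0,3] S   <
  [0,1] "on" : N/S
  [1,3] S\(N/S)   <
    [1,2] "under" : N
    [2,3] "built" : (S\(N/S))\N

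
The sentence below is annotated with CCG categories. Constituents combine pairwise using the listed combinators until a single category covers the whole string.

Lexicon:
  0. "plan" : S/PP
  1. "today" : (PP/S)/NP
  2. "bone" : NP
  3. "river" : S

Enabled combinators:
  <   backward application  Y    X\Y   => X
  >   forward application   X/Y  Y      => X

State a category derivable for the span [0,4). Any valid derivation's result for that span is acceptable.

[0,4] S   >
  [0,1] "plan" : S/PP
  [1,4] PP   >
    [1,3] PP/S   >
      [1,2] "today" : (PP/S)/NP
      [2,3] "bone" : NP
    [3,4] "river" : S

S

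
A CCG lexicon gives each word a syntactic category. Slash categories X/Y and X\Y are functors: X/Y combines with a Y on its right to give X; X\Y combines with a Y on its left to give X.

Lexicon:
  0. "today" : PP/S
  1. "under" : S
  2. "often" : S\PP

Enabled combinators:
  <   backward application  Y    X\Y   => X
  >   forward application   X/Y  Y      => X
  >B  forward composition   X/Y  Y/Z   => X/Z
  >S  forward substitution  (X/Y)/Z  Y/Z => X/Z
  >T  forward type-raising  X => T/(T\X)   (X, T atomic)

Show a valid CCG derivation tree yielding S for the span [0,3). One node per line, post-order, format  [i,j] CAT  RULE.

[0,1] PP/S  lex  "today"
[1,2] S  lex  "under"
[0,2] PP  >  k=1
[2,3] S\PP  lex  "often"
[0,3] S  <  k=2

[0,3] S   <
  [0,2] PP   >
    [0,1] "today" : PP/S
    [1,2] "under" : S
  [2,3] "often" : S\PP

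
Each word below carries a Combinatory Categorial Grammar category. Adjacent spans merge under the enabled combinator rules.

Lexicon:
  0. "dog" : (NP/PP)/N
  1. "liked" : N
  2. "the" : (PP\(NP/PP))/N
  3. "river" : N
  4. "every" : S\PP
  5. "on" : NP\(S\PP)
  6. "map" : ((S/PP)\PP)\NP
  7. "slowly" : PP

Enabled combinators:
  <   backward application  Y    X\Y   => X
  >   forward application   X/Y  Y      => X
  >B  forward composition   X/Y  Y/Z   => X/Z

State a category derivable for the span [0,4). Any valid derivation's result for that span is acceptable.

[0,8] S   >
  [0,7] S/PP   <
    [0,4] PP   <
      [0,2] NP/PP   >
        [0,1] "dog" : (NP/PP)/N
        [1,2] "liked" : N
      [2,4] PP\(NP/PP)   >
        [2,3] "the" : (PP\(NP/PP))/N
        [3,4] "river" : N
    [4,7] (S/PP)\PP   <
      [4,6] NP   <
        [4,5] "every" : S\PP
        [5,6] "on" : NP\(S\PP)
      [6,7] "map" : ((S/PP)\PP)\NP
  [7,8] "slowly" : PP

PP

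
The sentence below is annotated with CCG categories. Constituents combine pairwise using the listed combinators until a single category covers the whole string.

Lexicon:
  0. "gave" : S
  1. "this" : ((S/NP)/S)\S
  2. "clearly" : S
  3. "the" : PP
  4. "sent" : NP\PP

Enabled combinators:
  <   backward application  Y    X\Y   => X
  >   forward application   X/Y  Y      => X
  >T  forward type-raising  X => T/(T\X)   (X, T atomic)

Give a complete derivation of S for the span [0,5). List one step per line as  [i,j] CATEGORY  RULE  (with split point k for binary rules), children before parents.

[0,5] S   >
  [0,3] S/NP   >
    [0,2] (S/NP)/S   <
      [0,1] "gave" : S
      [1,2] "this" : ((S/NP)/S)\S
    [2,3] "clearly" : S
  [3,5] NP   >
    [3,4] NP/(NP\PP)   >T
      [3,4] "the" : PP
    [4,5] "sent" : NP\PP

[0,1] S  lex  "gave"
[1,2] ((S/NP)/S)\S  lex  "this"
[0,2] (S/NP)/S  <  k=1
[2,3] S  lex  "clearly"
[0,3] S/NP  >  k=2
[3,4] PP  lex  "the"
[3,4] NP/(NP\PP)  >T
[4,5] NP\PP  lex  "sent"
[3,5] NP  >  k=4
[0,5] S  >  k=3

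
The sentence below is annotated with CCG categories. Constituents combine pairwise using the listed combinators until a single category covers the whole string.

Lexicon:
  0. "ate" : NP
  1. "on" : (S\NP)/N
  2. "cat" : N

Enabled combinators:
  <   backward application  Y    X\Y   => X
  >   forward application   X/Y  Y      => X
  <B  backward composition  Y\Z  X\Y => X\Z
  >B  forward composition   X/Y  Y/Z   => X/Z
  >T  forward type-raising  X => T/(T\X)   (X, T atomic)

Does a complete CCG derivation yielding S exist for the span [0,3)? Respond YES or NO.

[0,3] S   <
  [0,1] "ate" : NP
  [1,3] S\NP   >
    [1,2] "on" : (S\NP)/N
    [2,3] "cat" : N

YES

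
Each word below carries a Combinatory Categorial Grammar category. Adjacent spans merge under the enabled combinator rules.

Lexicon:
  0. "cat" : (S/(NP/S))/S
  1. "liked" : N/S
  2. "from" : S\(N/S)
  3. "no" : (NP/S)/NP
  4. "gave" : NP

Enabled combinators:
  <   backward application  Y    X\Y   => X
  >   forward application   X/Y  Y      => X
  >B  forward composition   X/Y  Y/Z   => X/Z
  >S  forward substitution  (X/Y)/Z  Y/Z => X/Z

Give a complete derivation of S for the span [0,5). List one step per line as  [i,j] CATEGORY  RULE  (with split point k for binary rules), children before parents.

[0,1] (S/(NP/S))/S  lex  "cat"
[1,2] N/S  lex  "liked"
[2,3] S\(N/S)  lex  "from"
[1,3] S  <  k=2
[0,3] S/(NP/S)  >  k=1
[3,4] (NP/S)/NP  lex  "no"
[4,5] NP  lex  "gave"
[3,5] NP/S  >  k=4
[0,5] S  >  k=3

[0,5] S   >
  [0,3] S/(NP/S)   >
    [0,1] "cat" : (S/(NP/S))/S
    [1,3] S   <
      [1,2] "liked" : N/S
      [2,3] "from" : S\(N/S)
  [3,5] NP/S   >
    [3,4] "no" : (NP/S)/NP
    [4,5] "gave" : NP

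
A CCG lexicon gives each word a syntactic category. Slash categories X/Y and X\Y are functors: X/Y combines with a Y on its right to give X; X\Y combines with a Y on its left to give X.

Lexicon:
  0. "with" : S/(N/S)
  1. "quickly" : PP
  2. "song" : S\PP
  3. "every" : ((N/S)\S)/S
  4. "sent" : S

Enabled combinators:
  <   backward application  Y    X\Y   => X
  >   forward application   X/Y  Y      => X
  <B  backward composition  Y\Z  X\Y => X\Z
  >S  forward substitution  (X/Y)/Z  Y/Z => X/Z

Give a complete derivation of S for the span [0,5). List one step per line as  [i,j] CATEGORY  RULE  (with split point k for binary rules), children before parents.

[0,5] S   >
  [0,1] "with" : S/(N/S)
  [1,5] N/S   <
    [1,3] S   <
      [1,2] "quickly" : PP
      [2,3] "song" : S\PP
    [3,5] (N/S)\S   >
      [3,4] "every" : ((N/S)\S)/S
      [4,5] "sent" : S

[0,1] S/(N/S)  lex  "with"
[1,2] PP  lex  "quickly"
[2,3] S\PP  lex  "song"
[1,3] S  <  k=2
[3,4] ((N/S)\S)/S  lex  "every"
[4,5] S  lex  "sent"
[3,5] (N/S)\S  >  k=4
[1,5] N/S  <  k=3
[0,5] S  >  k=1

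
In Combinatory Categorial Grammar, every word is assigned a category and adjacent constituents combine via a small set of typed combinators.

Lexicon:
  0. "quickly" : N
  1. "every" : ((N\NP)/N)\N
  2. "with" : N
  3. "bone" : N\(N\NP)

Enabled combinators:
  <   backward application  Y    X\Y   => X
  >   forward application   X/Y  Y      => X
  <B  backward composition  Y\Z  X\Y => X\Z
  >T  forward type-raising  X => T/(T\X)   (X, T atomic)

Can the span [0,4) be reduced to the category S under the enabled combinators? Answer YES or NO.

N ((N\NP)/N)\N N N\(N\NP)
CKY chart[0,4] = {N, N/(N\N), NP/(NP\N), PP/(PP\N), S/(S\N)}; S ∉ chart

NO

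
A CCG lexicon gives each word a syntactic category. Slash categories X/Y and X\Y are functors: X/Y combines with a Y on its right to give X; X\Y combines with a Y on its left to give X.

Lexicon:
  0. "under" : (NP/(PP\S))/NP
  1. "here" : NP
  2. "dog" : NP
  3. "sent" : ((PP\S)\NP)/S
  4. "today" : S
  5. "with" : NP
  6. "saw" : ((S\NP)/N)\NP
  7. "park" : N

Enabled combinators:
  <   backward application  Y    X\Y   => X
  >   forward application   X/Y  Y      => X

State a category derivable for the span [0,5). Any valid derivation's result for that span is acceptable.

NP

[0,8] S   <
  [0,5] NP   >
    [0,2] NP/(PP\S)   >
      [0,1] "under" : (NP/(PP\S))/NP
      [1,2] "here" : NP
    [2,5] PP\S   <
      [2,3] "dog" : NP
      [3,5] (PP\S)\NP   >
        [3,4] "sent" : ((PP\S)\NP)/S
        [4,5] "today" : S
  [5,8] S\NP   >
    [5,7] (S\NP)/N   <
      [5,6] "with" : NP
      [6,7] "saw" : ((S\NP)/N)\NP
    [7,8] "park" : N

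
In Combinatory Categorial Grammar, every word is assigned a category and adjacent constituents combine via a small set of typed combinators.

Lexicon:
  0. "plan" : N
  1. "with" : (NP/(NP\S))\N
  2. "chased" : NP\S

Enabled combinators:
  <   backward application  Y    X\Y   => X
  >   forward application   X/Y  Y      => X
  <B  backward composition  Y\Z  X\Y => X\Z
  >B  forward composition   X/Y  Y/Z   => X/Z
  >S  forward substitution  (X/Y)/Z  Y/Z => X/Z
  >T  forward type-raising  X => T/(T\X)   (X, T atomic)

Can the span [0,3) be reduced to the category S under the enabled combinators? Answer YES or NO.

N (NP/(NP\S))\N NP\S
CKY chart[0,3] = {N/(N\NP), NP, NP/(NP\NP), PP/(PP\NP), S/(S\NP)}; S ∉ chart

NO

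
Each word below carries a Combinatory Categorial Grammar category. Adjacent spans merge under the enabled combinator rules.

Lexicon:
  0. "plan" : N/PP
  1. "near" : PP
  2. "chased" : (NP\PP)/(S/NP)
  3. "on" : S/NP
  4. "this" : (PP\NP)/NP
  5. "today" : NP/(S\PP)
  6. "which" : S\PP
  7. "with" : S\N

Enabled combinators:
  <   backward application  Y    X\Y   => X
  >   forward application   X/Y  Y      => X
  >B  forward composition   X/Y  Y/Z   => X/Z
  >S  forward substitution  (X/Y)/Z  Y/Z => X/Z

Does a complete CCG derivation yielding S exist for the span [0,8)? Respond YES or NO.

[0,8] S   <
  [0,7] N   >
    [0,1] "plan" : N/PP
    [1,7] PP   <
      [1,4] NP   <
        [1,2] "near" : PP
        [2,4] NP\PP   >
          [2,3] "chased" : (NP\PP)/(S/NP)
          [3,4] "on" : S/NP
      [4,7] PP\NP   >
        [4,5] "this" : (PP\NP)/NP
        [5,7] NP   >
          [5,6] "today" : NP/(S\PP)
          [6,7] "which" : S\PP
  [7,8] "with" : S\N

YES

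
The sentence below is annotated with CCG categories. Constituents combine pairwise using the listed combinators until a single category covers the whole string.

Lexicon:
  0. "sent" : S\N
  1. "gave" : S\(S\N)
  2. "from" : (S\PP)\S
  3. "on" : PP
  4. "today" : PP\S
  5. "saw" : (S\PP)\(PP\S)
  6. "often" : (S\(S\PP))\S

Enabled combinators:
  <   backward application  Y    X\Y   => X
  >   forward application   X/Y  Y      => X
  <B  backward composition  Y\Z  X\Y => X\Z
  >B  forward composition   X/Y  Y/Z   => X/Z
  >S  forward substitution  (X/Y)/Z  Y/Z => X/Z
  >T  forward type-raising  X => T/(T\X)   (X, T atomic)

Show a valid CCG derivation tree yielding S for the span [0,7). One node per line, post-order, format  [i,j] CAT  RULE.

[0,1] S\N  lex  "sent"
[1,2] S\(S\N)  lex  "gave"
[0,2] S  <  k=1
[2,3] (S\PP)\S  lex  "from"
[0,3] S\PP  <  k=2
[3,4] PP  lex  "on"
[3,4] S/(S\PP)  >T
[4,5] PP\S  lex  "today"
[5,6] (S\PP)\(PP\S)  lex  "saw"
[4,6] S\PP  <  k=5
[3,6] S  >  k=4
[6,7] (S\(S\PP))\S  lex  "often"
[3,7] S\(S\PP)  <  k=6
[0,7] S  <  k=3

[0,7] S   <
  [0,3] S\PP   <
    [0,2] S   <
      [0,1] "sent" : S\N
      [1,2] "gave" : S\(S\N)
    [2,3] "from" : (S\PP)\S
  [3,7] S\(S\PP)   <
    [3,6] S   >
      [3,4] S/(S\PP)   >T
        [3,4] "on" : PP
      [4,6] S\PP   <
        [4,5] "today" : PP\S
        [5,6] "saw" : (S\PP)\(PP\S)
    [6,7] "often" : (S\(S\PP))\S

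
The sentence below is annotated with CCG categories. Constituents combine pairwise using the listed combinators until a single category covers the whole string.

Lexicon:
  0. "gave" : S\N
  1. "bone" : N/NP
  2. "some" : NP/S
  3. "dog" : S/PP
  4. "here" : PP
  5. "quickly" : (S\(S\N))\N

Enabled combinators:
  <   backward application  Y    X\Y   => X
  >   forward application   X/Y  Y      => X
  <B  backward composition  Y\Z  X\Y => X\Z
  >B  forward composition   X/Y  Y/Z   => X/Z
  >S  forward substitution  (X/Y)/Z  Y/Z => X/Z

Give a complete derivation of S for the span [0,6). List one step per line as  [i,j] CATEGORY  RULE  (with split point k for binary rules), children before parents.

[0,1] S\N  lex  "gave"
[1,2] N/NP  lex  "bone"
[2,3] NP/S  lex  "some"
[3,4] S/PP  lex  "dog"
[4,5] PP  lex  "here"
[3,5] S  >  k=4
[2,5] NP  >  k=3
[1,5] N  >  k=2
[5,6] (S\(S\N))\N  lex  "quickly"
[1,6] S\(S\N)  <  k=5
[0,6] S  <  k=1

[0,6] S   <
  [0,1] "gave" : S\N
  [1,6] S\(S\N)   <
    [1,5] N   >
      [1,2] "bone" : N/NP
      [2,5] NP   >
        [2,3] "some" : NP/S
        [3,5] S   >
          [3,4] "dog" : S/PP
          [4,5] "here" : PP
    [5,6] "quickly" : (S\(S\N))\N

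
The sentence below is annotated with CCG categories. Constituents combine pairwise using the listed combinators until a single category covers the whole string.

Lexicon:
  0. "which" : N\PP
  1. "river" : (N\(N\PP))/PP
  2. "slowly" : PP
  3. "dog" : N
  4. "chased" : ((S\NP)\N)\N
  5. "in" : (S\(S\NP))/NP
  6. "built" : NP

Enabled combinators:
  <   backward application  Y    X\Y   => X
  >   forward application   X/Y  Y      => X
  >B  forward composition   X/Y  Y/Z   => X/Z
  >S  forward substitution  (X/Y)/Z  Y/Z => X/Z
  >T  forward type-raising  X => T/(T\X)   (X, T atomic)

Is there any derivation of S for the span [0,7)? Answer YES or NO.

YES

[0,7] S   <
  [0,5] S\NP   <
    [0,3] N   <
      [0,1] "which" : N\PP
      [1,3] N\(N\PP)   >
        [1,2] "river" : (N\(N\PP))/PP
        [2,3] "slowly" : PP
    [3,5] (S\NP)\N   <
      [3,4] "dog" : N
      [4,5] "chased" : ((S\NP)\N)\N
  [5,7] S\(S\NP)   >
    [5,6] "in" : (S\(S\NP))/NP
    [6,7] "built" : NP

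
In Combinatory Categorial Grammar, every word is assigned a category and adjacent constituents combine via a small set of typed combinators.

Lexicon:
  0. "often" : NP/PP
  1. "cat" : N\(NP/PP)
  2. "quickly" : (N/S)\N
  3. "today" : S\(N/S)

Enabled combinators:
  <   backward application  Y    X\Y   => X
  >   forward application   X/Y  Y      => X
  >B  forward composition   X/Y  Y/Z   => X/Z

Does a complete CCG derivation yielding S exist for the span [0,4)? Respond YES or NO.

[0,4] S   <
  [0,3] N/S   <
    [0,2] N   <
      [0,1] "often" : NP/PP
      [1,2] "cat" : N\(NP/PP)
    [2,3] "quickly" : (N/S)\N
  [3,4] "today" : S\(N/S)

YES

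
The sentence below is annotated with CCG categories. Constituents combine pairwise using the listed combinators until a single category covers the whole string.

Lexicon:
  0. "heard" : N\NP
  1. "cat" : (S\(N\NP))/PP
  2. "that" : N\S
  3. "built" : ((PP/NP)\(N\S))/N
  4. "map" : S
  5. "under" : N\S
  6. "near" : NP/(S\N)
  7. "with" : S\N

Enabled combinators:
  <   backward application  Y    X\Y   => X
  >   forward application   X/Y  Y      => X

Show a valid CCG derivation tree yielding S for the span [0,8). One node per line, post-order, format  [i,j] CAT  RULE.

[0,8] S   <
  [0,1] "heard" : N\NP
  [1,8] S\(N\NP)   >
    [1,2] "cat" : (S\(N\NP))/PP
    [2,8] PP   >
      [2,6] PP/NP   <
        [2,3] "that" : N\S
        [3,6] (PP/NP)\(N\S)   >
          [3,4] "built" : ((PP/NP)\(N\S))/N
          [4,6] N   <
            [4,5] "map" : S
            [5,6] "under" : N\S
      [6,8] NP   >
        [6,7] "near" : NP/(S\N)
        [7,8] "with" : S\N

[0,1] N\NP  lex  "heard"
[1,2] (S\(N\NP))/PP  lex  "cat"
[2,3] N\S  lex  "that"
[3,4] ((PP/NP)\(N\S))/N  lex  "built"
[4,5] S  lex  "map"
[5,6] N\S  lex  "under"
[4,6] N  <  k=5
[3,6] (PP/NP)\(N\S)  >  k=4
[2,6] PP/NP  <  k=3
[6,7] NP/(S\N)  lex  "near"
[7,8] S\N  lex  "with"
[6,8] NP  >  k=7
[2,8] PP  >  k=6
[1,8] S\(N\NP)  >  k=2
[0,8] S  <  k=1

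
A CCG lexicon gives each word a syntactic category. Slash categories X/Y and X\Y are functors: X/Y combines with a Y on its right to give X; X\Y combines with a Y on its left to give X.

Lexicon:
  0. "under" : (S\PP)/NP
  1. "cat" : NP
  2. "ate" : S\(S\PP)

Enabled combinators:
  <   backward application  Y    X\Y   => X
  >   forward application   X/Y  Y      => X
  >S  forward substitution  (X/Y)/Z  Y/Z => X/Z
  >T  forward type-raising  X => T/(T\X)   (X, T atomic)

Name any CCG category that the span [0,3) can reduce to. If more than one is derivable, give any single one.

[0,3] S   <
  [0,2] S\PP   >
    [0,1] "under" : (S\PP)/NP
    [1,2] "cat" : NP
  [2,3] "ate" : S\(S\PP)

S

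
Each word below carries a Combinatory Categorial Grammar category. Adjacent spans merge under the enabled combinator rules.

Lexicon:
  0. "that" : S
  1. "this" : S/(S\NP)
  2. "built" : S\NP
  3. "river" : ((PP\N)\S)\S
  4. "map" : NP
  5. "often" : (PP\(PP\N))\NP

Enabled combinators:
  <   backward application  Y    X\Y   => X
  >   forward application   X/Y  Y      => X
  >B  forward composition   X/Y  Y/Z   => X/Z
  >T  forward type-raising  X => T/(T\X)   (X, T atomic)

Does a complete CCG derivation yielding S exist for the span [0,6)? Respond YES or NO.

NO

S S/(S\NP) S\NP ((PP\N)\S)\S NP (PP\(PP\N))\NP
CKY chart[0,6] = {N/(N\PP), NP/(NP\PP), PP, PP/(PP\PP), S/(S\PP)}; S ∉ chart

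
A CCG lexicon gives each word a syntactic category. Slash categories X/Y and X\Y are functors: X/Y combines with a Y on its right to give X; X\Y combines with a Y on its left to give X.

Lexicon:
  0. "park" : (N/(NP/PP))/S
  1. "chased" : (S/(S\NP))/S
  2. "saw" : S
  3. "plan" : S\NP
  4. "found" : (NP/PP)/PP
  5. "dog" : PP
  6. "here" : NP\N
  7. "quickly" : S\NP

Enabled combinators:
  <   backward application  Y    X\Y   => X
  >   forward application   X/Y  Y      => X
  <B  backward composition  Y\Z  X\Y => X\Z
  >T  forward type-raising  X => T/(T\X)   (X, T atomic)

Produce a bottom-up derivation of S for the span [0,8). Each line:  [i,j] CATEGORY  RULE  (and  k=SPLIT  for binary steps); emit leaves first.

[0,1] (N/(NP/PP))/S  lex  "park"
[1,2] (S/(S\NP))/S  lex  "chased"
[2,3] S  lex  "saw"
[1,3] S/(S\NP)  >  k=2
[3,4] S\NP  lex  "plan"
[1,4] S  >  k=3
[0,4] N/(NP/PP)  >  k=1
[4,5] (NP/PP)/PP  lex  "found"
[5,6] PP  lex  "dog"
[4,6] NP/PP  >  k=5
[0,6] N  >  k=4
[6,7] NP\N  lex  "here"
[7,8] S\NP  lex  "quickly"
[6,8] S\N  <B  k=7
[0,8] S  <  k=6

[0,8] S   <
  [0,6] N   >
    [0,4] N/(NP/PP)   >
      [0,1] "park" : (N/(NP/PP))/S
      [1,4] S   >
        [1,3] S/(S\NP)   >
          [1,2] "chased" : (S/(S\NP))/S
          [2,3] "saw" : S
        [3,4] "plan" : S\NP
    [4,6] NP/PP   >
      [4,5] "found" : (NP/PP)/PP
      [5,6] "dog" : PP
  [6,8] S\N   <B
    [6,7] "here" : NP\N
    [7,8] "quickly" : S\NP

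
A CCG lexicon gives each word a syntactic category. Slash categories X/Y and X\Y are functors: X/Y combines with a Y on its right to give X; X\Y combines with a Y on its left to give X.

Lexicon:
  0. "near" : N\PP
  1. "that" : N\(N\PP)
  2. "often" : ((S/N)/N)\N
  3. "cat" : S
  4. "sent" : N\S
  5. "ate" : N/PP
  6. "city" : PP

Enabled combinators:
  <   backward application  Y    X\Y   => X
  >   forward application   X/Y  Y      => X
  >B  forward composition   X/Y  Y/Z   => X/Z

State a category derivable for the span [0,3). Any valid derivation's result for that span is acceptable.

[0,7] S   >
  [0,5] S/N   >
    [0,3] (S/N)/N   <
      [0,2] N   <
        [0,1] "near" : N\PP
        [1,2] "that" : N\(N\PP)
      [2,3] "often" : ((S/N)/N)\N
    [3,5] N   <
      [3,4] "cat" : S
      [4,5] "sent" : N\S
  [5,7] N   >
    [5,6] "ate" : N/PP
    [6,7] "city" : PP

(S/N)/N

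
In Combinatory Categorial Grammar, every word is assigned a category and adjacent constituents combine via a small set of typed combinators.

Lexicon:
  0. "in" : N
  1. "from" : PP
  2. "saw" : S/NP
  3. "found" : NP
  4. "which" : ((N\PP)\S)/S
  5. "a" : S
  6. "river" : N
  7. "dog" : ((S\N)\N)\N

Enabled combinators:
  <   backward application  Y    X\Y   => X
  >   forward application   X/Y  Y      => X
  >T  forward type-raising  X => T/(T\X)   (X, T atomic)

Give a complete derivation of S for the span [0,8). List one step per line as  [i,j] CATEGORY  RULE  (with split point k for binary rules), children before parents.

[0,1] N  lex  "in"
[0,1] S/(S\N)  >T
[1,2] PP  lex  "from"
[1,2] N/(N\PP)  >T
[2,3] S/NP  lex  "saw"
[3,4] NP  lex  "found"
[2,4] S  >  k=3
[4,5] ((N\PP)\S)/S  lex  "which"
[5,6] S  lex  "a"
[4,6] (N\PP)\S  >  k=5
[2,6] N\PP  <  k=4
[1,6] N  >  k=2
[6,7] N  lex  "river"
[7,8] ((S\N)\N)\N  lex  "dog"
[6,8] (S\N)\N  <  k=7
[1,8] S\N  <  k=6
[0,8] S  >  k=1

[0,8] S   >
  [0,1] S/(S\N)   >T
    [0,1] "in" : N
  [1,8] S\N   <
    [1,6] N   >
      [1,2] N/(N\PP)   >T
        [1,2] "from" : PP
      [2,6] N\PP   <
        [2,4] S   >
          [2,3] "saw" : S/NP
          [3,4] "found" : NP
        [4,6] (N\PP)\S   >
          [4,5] "which" : ((N\PP)\S)/S
          [5,6] "a" : S
    [6,8] (S\N)\N   <
      [6,7] "river" : N
      [7,8] "dog" : ((S\N)\N)\N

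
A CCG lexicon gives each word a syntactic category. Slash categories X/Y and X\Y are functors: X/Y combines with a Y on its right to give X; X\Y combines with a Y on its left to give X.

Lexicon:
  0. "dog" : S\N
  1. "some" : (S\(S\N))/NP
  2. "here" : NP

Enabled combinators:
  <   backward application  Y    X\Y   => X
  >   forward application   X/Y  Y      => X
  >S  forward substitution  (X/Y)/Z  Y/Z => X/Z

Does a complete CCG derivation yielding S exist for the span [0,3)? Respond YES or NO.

YES

[0,3] S   <
  [0,1] "dog" : S\N
  [1,3] S\(S\N)   >
    [1,2] "some" : (S\(S\N))/NP
    [2,3] "here" : NP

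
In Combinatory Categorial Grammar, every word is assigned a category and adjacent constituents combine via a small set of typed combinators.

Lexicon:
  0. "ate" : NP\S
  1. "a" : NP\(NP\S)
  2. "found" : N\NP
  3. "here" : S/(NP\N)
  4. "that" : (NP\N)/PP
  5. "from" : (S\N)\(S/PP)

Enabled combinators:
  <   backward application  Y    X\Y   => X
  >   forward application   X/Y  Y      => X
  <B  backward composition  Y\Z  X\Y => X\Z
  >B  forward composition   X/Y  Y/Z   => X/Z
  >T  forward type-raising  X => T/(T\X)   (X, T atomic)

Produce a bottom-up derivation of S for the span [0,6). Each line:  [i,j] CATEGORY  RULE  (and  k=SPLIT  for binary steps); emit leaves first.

[0,6] S   <
  [0,3] N   <
    [0,2] NP   <
      [0,1] "ate" : NP\S
      [1,2] "a" : NP\(NP\S)
    [2,3] "found" : N\NP
  [3,6] S\N   <
    [3,5] S/PP   >B
      [3,4] "here" : S/(NP\N)
      [4,5] "that" : (NP\N)/PP
    [5,6] "from" : (S\N)\(S/PP)

[0,1] NP\S  lex  "ate"
[1,2] NP\(NP\S)  lex  "a"
[0,2] NP  <  k=1
[2,3] N\NP  lex  "found"
[0,3] N  <  k=2
[3,4] S/(NP\N)  lex  "here"
[4,5] (NP\N)/PP  lex  "that"
[3,5] S/PP  >B  k=4
[5,6] (S\N)\(S/PP)  lex  "from"
[3,6] S\N  <  k=5
[0,6] S  <  k=3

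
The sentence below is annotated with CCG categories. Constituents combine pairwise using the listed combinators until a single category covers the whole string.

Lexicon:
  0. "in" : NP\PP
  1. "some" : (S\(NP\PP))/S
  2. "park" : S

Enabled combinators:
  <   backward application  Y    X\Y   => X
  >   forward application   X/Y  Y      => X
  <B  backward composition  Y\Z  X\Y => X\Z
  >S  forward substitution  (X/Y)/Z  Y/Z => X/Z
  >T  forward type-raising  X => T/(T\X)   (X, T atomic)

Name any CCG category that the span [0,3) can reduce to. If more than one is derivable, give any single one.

S

[0,3] S   <
  [0,1] "in" : NP\PP
  [1,3] S\(NP\PP)   >
    [1,2] "some" : (S\(NP\PP))/S
    [2,3] "park" : S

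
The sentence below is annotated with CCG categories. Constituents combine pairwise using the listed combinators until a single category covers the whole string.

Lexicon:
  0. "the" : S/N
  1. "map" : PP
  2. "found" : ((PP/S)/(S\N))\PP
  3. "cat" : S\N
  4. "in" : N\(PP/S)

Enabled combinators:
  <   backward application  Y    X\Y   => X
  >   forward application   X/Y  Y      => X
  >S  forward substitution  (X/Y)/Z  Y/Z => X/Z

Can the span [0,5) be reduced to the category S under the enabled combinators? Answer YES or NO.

[0,5] S   >
  [0,1] "the" : S/N
  [1,5] N   <
    [1,4] PP/S   >
      [1,3] (PP/S)/(S\N)   <
        [1,2] "map" : PP
        [2,3] "found" : ((PP/S)/(S\N))\PP
      [3,4] "cat" : S\N
    [4,5] "in" : N\(PP/S)

YES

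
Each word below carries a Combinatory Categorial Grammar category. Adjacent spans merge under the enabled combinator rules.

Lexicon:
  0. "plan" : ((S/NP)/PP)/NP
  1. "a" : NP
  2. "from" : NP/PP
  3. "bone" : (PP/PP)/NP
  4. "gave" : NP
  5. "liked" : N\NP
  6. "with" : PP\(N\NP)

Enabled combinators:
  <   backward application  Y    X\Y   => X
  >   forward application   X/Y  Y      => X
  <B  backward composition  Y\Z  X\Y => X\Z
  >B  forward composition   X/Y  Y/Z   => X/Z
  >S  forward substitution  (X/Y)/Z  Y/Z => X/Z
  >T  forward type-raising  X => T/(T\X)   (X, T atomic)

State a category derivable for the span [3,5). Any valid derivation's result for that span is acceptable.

[0,7] S   >
  [0,5] S/PP   >B
    [0,3] S/PP   >S
      [0,2] (S/NP)/PP   >
        [0,1] "plan" : ((S/NP)/PP)/NP
        [1,2] "a" : NP
      [2,3] "from" : NP/PP
    [3,5] PP/PP   >
      [3,4] "bone" : (PP/PP)/NP
      [4,5] "gave" : NP
  [5,7] PP   <
    [5,6] "liked" : N\NP
    [6,7] "with" : PP\(N\NP)

PP/PP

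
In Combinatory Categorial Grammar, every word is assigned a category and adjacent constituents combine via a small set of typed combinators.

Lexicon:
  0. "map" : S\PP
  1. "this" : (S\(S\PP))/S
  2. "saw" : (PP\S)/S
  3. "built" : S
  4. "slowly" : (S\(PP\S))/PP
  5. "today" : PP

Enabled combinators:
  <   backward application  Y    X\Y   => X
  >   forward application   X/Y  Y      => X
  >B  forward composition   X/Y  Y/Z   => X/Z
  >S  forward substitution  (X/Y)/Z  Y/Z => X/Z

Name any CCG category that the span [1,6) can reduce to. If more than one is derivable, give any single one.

S\(S\PP)

[0,6] S   <
  [0,1] "map" : S\PP
  [1,6] S\(S\PP)   >
    [1,2] "this" : (S\(S\PP))/S
    [2,6] S   <
      [2,4] PP\S   >
        [2,3] "saw" : (PP\S)/S
        [3,4] "built" : S
      [4,6] S\(PP\S)   >
        [4,5] "slowly" : (S\(PP\S))/PP
        [5,6] "today" : PP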